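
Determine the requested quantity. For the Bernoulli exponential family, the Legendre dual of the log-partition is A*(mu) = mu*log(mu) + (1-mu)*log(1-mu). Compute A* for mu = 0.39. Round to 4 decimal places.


Legendre transform for Bernoulli:
A*(mu) = mu*log(mu) + (1-mu)*log(1-mu).
mu = 0.39, 1-mu = 0.61.
mu*log(mu) = 0.39*log(0.39) = -0.367227.
(1-mu)*log(1-mu) = 0.61*log(0.61) = -0.301521.
A* = -0.367227 + -0.301521 = -0.6687

-0.6687


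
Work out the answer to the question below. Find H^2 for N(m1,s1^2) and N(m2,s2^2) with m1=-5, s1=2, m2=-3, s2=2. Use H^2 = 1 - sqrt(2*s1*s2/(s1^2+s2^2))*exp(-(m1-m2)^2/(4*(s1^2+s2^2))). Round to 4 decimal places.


Squared Hellinger distance for Gaussians:
H^2 = 1 - sqrt(2*s1*s2/(s1^2+s2^2)) * exp(-(m1-m2)^2/(4*(s1^2+s2^2))).
s1^2 = 4, s2^2 = 4, s1^2+s2^2 = 8.
sqrt(2*2*2/(8)) = 1.0.
(m1-m2)^2 = (-2)^2 = 4.
exp(-4/(4*8)) = exp(-0.125) = 0.882497.
H^2 = 1 - 1.0*0.882497 = 0.1175

0.1175


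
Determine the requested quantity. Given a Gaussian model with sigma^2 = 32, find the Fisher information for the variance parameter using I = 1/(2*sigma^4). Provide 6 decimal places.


Fisher information for variance: I(sigma^2) = 1/(2*sigma^4).
sigma^2 = 32, so sigma^4 = 1024.
I = 1/(2*1024) = 1/2048 = 0.000488

0.000488


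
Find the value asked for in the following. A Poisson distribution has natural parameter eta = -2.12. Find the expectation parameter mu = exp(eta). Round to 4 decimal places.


Expectation parameter for Poisson exponential family:
mu = exp(eta).
eta = -2.12.
mu = exp(-2.12) = 0.1200

0.1200


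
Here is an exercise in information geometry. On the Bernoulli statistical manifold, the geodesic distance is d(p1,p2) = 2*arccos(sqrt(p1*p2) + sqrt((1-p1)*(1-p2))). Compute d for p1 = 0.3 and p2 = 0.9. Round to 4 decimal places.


Geodesic distance on Bernoulli manifold:
d(p1,p2) = 2*arccos(sqrt(p1*p2) + sqrt((1-p1)*(1-p2))).
sqrt(p1*p2) = sqrt(0.3*0.9) = 0.519615.
sqrt((1-p1)*(1-p2)) = sqrt(0.7*0.1) = 0.264575.
arg = 0.519615 + 0.264575 = 0.78419.
d = 2*arccos(0.78419) = 1.3388

1.3388


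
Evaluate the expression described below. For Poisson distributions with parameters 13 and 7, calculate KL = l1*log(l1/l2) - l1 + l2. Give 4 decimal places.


KL divergence for Poisson:
KL = l1*log(l1/l2) - l1 + l2.
l1 = 13, l2 = 7.
log(13/7) = 0.619039.
l1*log(l1/l2) = 13 * 0.619039 = 8.04751.
KL = 8.04751 - 13 + 7 = 2.0475

2.0475


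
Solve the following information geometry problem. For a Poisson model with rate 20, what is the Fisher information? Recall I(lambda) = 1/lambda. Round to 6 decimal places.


Fisher information for Poisson: I(lambda) = 1/lambda.
lambda = 20.
I(lambda) = 1/20 = 0.050000

0.050000


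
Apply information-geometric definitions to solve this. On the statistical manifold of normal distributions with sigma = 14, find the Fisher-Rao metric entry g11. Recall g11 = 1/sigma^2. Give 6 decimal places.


For the 2-parameter normal family, the Fisher metric has:
  g11 = 1/sigma^2, g22 = 2/sigma^2.
sigma = 14, sigma^2 = 196.
g11 = 0.005102

0.005102


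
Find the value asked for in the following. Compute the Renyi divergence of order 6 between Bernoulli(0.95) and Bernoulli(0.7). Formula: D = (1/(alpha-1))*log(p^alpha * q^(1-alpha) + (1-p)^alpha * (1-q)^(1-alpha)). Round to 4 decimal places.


Renyi divergence of order alpha between Bernoulli distributions:
D = (1/(alpha-1))*log(p^alpha * q^(1-alpha) + (1-p)^alpha * (1-q)^(1-alpha)).
alpha = 6, p = 0.95, q = 0.7.
p^alpha * q^(1-alpha) = 0.95^6 * 0.7^-5 = 4.373725.
(1-p)^alpha * (1-q)^(1-alpha) = 0.05^6 * 0.3^-5 = 6e-06.
sum = 4.373725 + 6e-06 = 4.373731.
D = (1/5)*log(4.373731) = 0.2951

0.2951


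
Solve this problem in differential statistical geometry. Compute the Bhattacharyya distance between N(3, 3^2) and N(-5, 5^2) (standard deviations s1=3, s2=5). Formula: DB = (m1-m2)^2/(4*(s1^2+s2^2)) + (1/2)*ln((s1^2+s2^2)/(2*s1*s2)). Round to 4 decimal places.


Bhattacharyya distance between two Gaussians:
DB = (m1-m2)^2/(4*(s1^2+s2^2)) + (1/2)*ln((s1^2+s2^2)/(2*s1*s2)).
(m1-m2)^2 = (8)^2 = 64.
s1^2+s2^2 = 9 + 25 = 34.
term1 = 64/136 = 0.470588.
term2 = 0.5*ln(34/30.0) = 0.062582.
DB = 0.470588 + 0.062582 = 0.5332

0.5332


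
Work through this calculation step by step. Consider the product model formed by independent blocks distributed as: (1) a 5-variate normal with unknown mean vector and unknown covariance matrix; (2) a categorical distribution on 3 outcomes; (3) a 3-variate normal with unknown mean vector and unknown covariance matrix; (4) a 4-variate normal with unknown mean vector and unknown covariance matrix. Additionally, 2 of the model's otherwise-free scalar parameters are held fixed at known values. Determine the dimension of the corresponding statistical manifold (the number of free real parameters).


The dimension of a statistical manifold equals the number of free
(independent) real parameters of the model. For a product of independent
blocks the parameter counts add.
- 5-variate normal: 5 (mean) + 5*6/2 = 15 (symmetric covariance) = 20.
- categorical on 3 outcomes (probabilities sum to 1): 3-1 = 2.
- 3-variate normal: 3 (mean) + 3*4/2 = 6 (symmetric covariance) = 9.
- 4-variate normal: 4 (mean) + 4*5/2 = 10 (symmetric covariance) = 14.
Total = 20 + 2 + 9 + 14 = 45.
2 parameter(s) fixed at known values: 45 - 2 = 43.
Dimension = 43

43


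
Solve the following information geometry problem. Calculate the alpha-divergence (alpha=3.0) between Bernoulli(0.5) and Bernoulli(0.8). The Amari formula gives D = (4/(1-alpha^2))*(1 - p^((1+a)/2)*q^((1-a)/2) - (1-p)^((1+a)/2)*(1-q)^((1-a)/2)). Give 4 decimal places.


Amari alpha-divergence:
D = (4/(1-alpha^2))*(1 - p^((1+a)/2)*q^((1-a)/2) - (1-p)^((1+a)/2)*(1-q)^((1-a)/2)).
alpha = 3.0, p = 0.5, q = 0.8.
e1 = (1+alpha)/2 = 2.0, e2 = (1-alpha)/2 = -1.0.
t1 = p^e1 * q^e2 = 0.5^2.0 * 0.8^-1.0 = 0.3125.
t2 = (1-p)^e1 * (1-q)^e2 = 0.5^2.0 * 0.2^-1.0 = 1.25.
4/(1-alpha^2) = -0.5.
D = -0.5*(1 - 0.3125 - 1.25) = 0.2813

0.2813


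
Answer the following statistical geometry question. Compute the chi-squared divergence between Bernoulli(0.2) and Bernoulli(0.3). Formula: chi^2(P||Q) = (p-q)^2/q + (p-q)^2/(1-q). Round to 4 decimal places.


Chi-squared divergence between Bernoulli distributions:
chi^2 = (p-q)^2/q + (p-q)^2/(1-q).
p = 0.2, q = 0.3, p-q = -0.1.
(p-q)^2 = 0.01.
term1 = 0.01/0.3 = 0.033333.
term2 = 0.01/0.7 = 0.014286.
chi^2 = 0.033333 + 0.014286 = 0.0476

0.0476


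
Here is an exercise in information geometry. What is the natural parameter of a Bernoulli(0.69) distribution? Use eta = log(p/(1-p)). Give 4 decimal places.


Natural parameter for Bernoulli: eta = log(p/(1-p)).
p = 0.69, 1-p = 0.31.
p/(1-p) = 2.225806.
eta = log(2.225806) = 0.8001

0.8001


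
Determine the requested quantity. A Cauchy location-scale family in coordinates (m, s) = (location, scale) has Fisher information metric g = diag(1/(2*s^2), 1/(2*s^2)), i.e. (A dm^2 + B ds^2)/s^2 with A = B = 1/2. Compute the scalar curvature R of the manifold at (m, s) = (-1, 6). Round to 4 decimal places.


The metric has the form g = (A dm^2 + B ds^2)/s^2 with A = 1/2, B = 1/2.
Substitute u = sqrt(A/B)*m: g = B*(du^2 + ds^2)/s^2, i.e. B times the
Poincare upper half-plane metric, which has constant Gaussian curvature -1.
Scaling a 2D metric by a constant c divides the Gaussian curvature by c,
so K = -1/B = -1/(1/2) = -2.0000 everywhere (the point (m, s) = (-1, 6) is irrelevant:
the curvature is constant).
Scalar curvature in dimension 2: R = 2K = -2/(1/2) = -4.0000.

-4.0000


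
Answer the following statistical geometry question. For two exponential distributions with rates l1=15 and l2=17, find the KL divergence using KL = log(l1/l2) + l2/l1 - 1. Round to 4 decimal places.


KL divergence for exponential family:
KL = log(l1/l2) + l2/l1 - 1.
log(15/17) = -0.125163.
17/15 = 1.133333.
KL = -0.125163 + 1.133333 - 1 = 0.0082

0.0082


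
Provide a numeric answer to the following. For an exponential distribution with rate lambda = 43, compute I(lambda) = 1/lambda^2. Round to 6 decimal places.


Fisher information for exponential: I(lambda) = 1/lambda^2.
lambda = 43, lambda^2 = 1849.
I = 1/1849 = 0.000541

0.000541


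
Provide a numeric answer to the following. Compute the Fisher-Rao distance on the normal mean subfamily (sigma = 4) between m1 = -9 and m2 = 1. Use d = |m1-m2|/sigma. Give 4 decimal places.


On the fixed-variance normal subfamily, geodesic distance = |m1-m2|/sigma.
|-9 - 1| = 10.
sigma = 4.
d = 10/4 = 2.5000

2.5000


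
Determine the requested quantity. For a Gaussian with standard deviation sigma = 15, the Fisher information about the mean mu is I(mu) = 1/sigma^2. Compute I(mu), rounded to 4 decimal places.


The Fisher information for the mean of a normal distribution is I(mu) = 1/sigma^2.
sigma = 15, so sigma^2 = 225.
I(mu) = 1/225 = 0.0044

0.0044


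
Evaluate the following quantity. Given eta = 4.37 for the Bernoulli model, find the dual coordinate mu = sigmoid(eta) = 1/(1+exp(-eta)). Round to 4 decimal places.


Dual coordinate (expectation parameter) for Bernoulli:
mu = 1/(1+exp(-eta)).
eta = 4.37.
exp(-eta) = exp(-4.37) = 0.012651.
mu = 1/(1+0.012651) = 0.9875

0.9875


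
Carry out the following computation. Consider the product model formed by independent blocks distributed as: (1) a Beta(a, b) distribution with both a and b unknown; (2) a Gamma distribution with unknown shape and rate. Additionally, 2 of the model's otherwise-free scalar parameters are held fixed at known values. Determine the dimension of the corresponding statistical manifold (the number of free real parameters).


The dimension of a statistical manifold equals the number of free
(independent) real parameters of the model. For a product of independent
blocks the parameter counts add.
- Beta (a, b): 2.
- Gamma (shape, rate): 2.
Total = 2 + 2 = 4.
2 parameter(s) fixed at known values: 4 - 2 = 2.
Dimension = 2

2


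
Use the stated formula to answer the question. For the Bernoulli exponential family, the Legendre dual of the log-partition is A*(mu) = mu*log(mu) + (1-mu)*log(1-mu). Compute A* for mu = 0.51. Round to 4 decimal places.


Legendre transform for Bernoulli:
A*(mu) = mu*log(mu) + (1-mu)*log(1-mu).
mu = 0.51, 1-mu = 0.49.
mu*log(mu) = 0.51*log(0.51) = -0.343406.
(1-mu)*log(1-mu) = 0.49*log(0.49) = -0.349541.
A* = -0.343406 + -0.349541 = -0.6929

-0.6929


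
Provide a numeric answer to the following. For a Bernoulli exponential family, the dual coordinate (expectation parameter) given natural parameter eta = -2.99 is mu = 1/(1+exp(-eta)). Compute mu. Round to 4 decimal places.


Dual coordinate (expectation parameter) for Bernoulli:
mu = 1/(1+exp(-eta)).
eta = -2.99.
exp(-eta) = exp(2.99) = 19.885682.
mu = 1/(1+19.885682) = 0.0479

0.0479


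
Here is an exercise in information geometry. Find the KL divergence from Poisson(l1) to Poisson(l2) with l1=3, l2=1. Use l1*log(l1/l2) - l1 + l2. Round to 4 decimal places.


KL divergence for Poisson:
KL = l1*log(l1/l2) - l1 + l2.
l1 = 3, l2 = 1.
log(3/1) = 1.098612.
l1*log(l1/l2) = 3 * 1.098612 = 3.295837.
KL = 3.295837 - 3 + 1 = 1.2958

1.2958


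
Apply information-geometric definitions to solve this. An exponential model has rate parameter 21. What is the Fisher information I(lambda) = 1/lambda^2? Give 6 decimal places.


Fisher information for exponential: I(lambda) = 1/lambda^2.
lambda = 21, lambda^2 = 441.
I = 1/441 = 0.002268

0.002268


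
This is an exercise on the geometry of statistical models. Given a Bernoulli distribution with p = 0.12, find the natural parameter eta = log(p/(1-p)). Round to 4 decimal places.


Natural parameter for Bernoulli: eta = log(p/(1-p)).
p = 0.12, 1-p = 0.88.
p/(1-p) = 0.136364.
eta = log(0.136364) = -1.9924

-1.9924


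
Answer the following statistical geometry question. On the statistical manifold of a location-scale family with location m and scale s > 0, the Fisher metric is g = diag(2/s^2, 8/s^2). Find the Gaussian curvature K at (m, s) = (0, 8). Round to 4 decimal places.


The metric has the form g = (A dm^2 + B ds^2)/s^2 with A = 2, B = 8.
Substitute u = sqrt(A/B)*m: g = B*(du^2 + ds^2)/s^2, i.e. B times the
Poincare upper half-plane metric, which has constant Gaussian curvature -1.
Scaling a 2D metric by a constant c divides the Gaussian curvature by c,
so K = -1/B = -1/(8) = -0.1250 everywhere (the point (m, s) = (0, 8) is irrelevant:
the curvature is constant).
The requested Gaussian curvature is K = -0.1250.

-0.1250


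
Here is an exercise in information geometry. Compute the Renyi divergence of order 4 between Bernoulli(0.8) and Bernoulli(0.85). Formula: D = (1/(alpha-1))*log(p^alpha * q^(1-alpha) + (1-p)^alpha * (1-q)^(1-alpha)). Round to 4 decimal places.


Renyi divergence of order alpha between Bernoulli distributions:
D = (1/(alpha-1))*log(p^alpha * q^(1-alpha) + (1-p)^alpha * (1-q)^(1-alpha)).
alpha = 4, p = 0.8, q = 0.85.
p^alpha * q^(1-alpha) = 0.8^4 * 0.85^-3 = 0.666965.
(1-p)^alpha * (1-q)^(1-alpha) = 0.2^4 * 0.15^-3 = 0.474074.
sum = 0.666965 + 0.474074 = 1.141039.
D = (1/3)*log(1.141039) = 0.0440

0.0440


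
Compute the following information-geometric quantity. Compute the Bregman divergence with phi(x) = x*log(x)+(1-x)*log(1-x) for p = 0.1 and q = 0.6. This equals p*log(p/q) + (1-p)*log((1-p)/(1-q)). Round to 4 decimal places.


Bregman divergence with negative entropy generator:
D = p*log(p/q) + (1-p)*log((1-p)/(1-q)).
p = 0.1, q = 0.6.
p*log(p/q) = 0.1*log(0.1/0.6) = -0.179176.
(1-p)*log((1-p)/(1-q)) = 0.9*log(0.9/0.4) = 0.729837.
D = -0.179176 + 0.729837 = 0.5507

0.5507


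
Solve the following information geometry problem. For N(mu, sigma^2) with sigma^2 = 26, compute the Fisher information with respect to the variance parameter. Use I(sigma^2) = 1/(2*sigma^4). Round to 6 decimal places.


Fisher information for variance: I(sigma^2) = 1/(2*sigma^4).
sigma^2 = 26, so sigma^4 = 676.
I = 1/(2*676) = 1/1352 = 0.000740

0.000740


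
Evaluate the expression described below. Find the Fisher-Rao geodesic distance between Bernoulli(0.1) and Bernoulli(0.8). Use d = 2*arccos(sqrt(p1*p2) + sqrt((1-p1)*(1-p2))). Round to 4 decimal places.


Geodesic distance on Bernoulli manifold:
d(p1,p2) = 2*arccos(sqrt(p1*p2) + sqrt((1-p1)*(1-p2))).
sqrt(p1*p2) = sqrt(0.1*0.8) = 0.282843.
sqrt((1-p1)*(1-p2)) = sqrt(0.9*0.2) = 0.424264.
arg = 0.282843 + 0.424264 = 0.707107.
d = 2*arccos(0.707107) = 1.5708

1.5708


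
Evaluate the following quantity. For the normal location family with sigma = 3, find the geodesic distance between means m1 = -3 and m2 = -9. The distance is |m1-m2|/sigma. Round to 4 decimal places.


On the fixed-variance normal subfamily, geodesic distance = |m1-m2|/sigma.
|-3 - -9| = 6.
sigma = 3.
d = 6/3 = 2.0000

2.0000


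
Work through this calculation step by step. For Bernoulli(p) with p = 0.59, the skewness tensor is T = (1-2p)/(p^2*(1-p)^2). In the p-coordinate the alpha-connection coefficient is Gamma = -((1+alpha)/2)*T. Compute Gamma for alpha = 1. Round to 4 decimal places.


Skewness (Amari-Chentsov) tensor: T = (1-2p)/(p^2*(1-p)^2).
p = 0.59, 1-2p = -0.18, p^2 = 0.3481, (1-p)^2 = 0.1681.
T = -0.18/(0.3481 * 0.1681) = -3.076102.
In the p-coordinate, Gamma^(alpha) = Gamma^(0) - (alpha/2)*T with Gamma^(0) = (1/2)*g'(p) = -T/2,
so Gamma^(alpha) = -((1+alpha)/2)*T.
alpha = 1, -(1+alpha)/2 = -1.0.
Gamma = -1.0 * -3.076102 = 3.0761

3.0761


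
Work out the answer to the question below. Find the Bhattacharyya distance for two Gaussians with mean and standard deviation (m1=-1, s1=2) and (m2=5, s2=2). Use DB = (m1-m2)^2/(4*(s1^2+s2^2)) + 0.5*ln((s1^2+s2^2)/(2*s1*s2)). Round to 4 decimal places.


Bhattacharyya distance between two Gaussians:
DB = (m1-m2)^2/(4*(s1^2+s2^2)) + (1/2)*ln((s1^2+s2^2)/(2*s1*s2)).
(m1-m2)^2 = (-6)^2 = 36.
s1^2+s2^2 = 4 + 4 = 8.
term1 = 36/32 = 1.125.
term2 = 0.5*ln(8/8.0) = 0.0.
DB = 1.125 + 0.0 = 1.1250

1.1250


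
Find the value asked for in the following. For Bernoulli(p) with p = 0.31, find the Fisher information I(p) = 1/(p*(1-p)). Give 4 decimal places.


For Bernoulli(p), Fisher information is I(p) = 1/(p*(1-p)).
p = 0.31, 1-p = 0.69.
p*(1-p) = 0.2139.
I(p) = 1/0.2139 = 4.6751

4.6751


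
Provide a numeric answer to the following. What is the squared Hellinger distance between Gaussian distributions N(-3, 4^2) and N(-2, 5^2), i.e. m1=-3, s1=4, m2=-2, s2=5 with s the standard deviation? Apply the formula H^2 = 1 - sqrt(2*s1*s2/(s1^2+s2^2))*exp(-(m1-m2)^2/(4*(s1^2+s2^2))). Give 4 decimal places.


Squared Hellinger distance for Gaussians:
H^2 = 1 - sqrt(2*s1*s2/(s1^2+s2^2)) * exp(-(m1-m2)^2/(4*(s1^2+s2^2))).
s1^2 = 16, s2^2 = 25, s1^2+s2^2 = 41.
sqrt(2*4*5/(41)) = 0.98773.
(m1-m2)^2 = (-1)^2 = 1.
exp(-1/(4*41)) = exp(-0.006098) = 0.993921.
H^2 = 1 - 0.98773*0.993921 = 0.0183

0.0183


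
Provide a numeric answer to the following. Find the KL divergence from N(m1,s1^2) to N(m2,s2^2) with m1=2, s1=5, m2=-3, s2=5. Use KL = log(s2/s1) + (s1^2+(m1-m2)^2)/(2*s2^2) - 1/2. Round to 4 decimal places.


KL divergence between normal distributions:
KL = log(s2/s1) + (s1^2 + (m1-m2)^2)/(2*s2^2) - 1/2.
log(5/5) = 0.0.
(5^2 + (2--3)^2)/(2*5^2) = (25 + 25)/50 = 1.0.
KL = 0.0 + 1.0 - 0.5 = 0.5000

0.5000


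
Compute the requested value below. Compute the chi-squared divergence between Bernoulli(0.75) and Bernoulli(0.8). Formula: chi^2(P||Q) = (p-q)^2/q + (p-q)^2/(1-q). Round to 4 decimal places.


Chi-squared divergence between Bernoulli distributions:
chi^2 = (p-q)^2/q + (p-q)^2/(1-q).
p = 0.75, q = 0.8, p-q = -0.05.
(p-q)^2 = 0.0025.
term1 = 0.0025/0.8 = 0.003125.
term2 = 0.0025/0.2 = 0.0125.
chi^2 = 0.003125 + 0.0125 = 0.0156

0.0156


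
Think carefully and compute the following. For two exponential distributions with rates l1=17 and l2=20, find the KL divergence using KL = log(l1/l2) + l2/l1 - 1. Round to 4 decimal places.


KL divergence for exponential family:
KL = log(l1/l2) + l2/l1 - 1.
log(17/20) = -0.162519.
20/17 = 1.176471.
KL = -0.162519 + 1.176471 - 1 = 0.0140

0.0140


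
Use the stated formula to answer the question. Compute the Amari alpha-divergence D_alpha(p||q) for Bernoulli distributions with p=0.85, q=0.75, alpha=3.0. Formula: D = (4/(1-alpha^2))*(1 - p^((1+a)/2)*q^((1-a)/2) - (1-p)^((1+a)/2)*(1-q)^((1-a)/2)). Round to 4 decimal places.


Amari alpha-divergence:
D = (4/(1-alpha^2))*(1 - p^((1+a)/2)*q^((1-a)/2) - (1-p)^((1+a)/2)*(1-q)^((1-a)/2)).
alpha = 3.0, p = 0.85, q = 0.75.
e1 = (1+alpha)/2 = 2.0, e2 = (1-alpha)/2 = -1.0.
t1 = p^e1 * q^e2 = 0.85^2.0 * 0.75^-1.0 = 0.963333.
t2 = (1-p)^e1 * (1-q)^e2 = 0.15^2.0 * 0.25^-1.0 = 0.09.
4/(1-alpha^2) = -0.5.
D = -0.5*(1 - 0.963333 - 0.09) = 0.0267

0.0267


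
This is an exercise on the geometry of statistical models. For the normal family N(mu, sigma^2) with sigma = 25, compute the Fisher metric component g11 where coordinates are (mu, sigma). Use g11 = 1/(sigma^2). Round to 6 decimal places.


For the 2-parameter normal family, the Fisher metric has:
  g11 = 1/sigma^2, g22 = 2/sigma^2.
sigma = 25, sigma^2 = 625.
g11 = 0.001600

0.001600


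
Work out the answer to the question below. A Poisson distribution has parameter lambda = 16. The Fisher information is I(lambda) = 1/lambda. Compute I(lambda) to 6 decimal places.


Fisher information for Poisson: I(lambda) = 1/lambda.
lambda = 16.
I(lambda) = 1/16 = 0.062500

0.062500


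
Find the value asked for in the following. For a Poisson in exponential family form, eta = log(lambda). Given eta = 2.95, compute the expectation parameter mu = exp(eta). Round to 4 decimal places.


Expectation parameter for Poisson exponential family:
mu = exp(eta).
eta = 2.95.
mu = exp(2.95) = 19.1060

19.1060


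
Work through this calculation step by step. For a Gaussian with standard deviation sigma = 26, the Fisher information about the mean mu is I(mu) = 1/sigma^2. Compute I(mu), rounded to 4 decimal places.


The Fisher information for the mean of a normal distribution is I(mu) = 1/sigma^2.
sigma = 26, so sigma^2 = 676.
I(mu) = 1/676 = 0.0015

0.0015


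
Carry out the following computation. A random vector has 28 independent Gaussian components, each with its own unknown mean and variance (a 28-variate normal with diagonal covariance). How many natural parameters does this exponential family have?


Exponential family dimension calculation:
Each univariate normal has two natural parameters (mu/sigma^2 and -1/(2 sigma^2)).
With 28 independent components, dim = 2 * 28 = 56.

56


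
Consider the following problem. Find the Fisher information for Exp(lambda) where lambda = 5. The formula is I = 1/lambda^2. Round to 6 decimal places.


Fisher information for exponential: I(lambda) = 1/lambda^2.
lambda = 5, lambda^2 = 25.
I = 1/25 = 0.040000

0.040000


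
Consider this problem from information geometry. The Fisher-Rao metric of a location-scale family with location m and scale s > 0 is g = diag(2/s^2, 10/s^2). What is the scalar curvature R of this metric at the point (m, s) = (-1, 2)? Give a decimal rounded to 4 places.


The metric has the form g = (A dm^2 + B ds^2)/s^2 with A = 2, B = 10.
Substitute u = sqrt(A/B)*m: g = B*(du^2 + ds^2)/s^2, i.e. B times the
Poincare upper half-plane metric, which has constant Gaussian curvature -1.
Scaling a 2D metric by a constant c divides the Gaussian curvature by c,
so K = -1/B = -1/(10) = -0.1000 everywhere (the point (m, s) = (-1, 2) is irrelevant:
the curvature is constant).
Scalar curvature in dimension 2: R = 2K = -2/(10) = -0.2000.

-0.2000


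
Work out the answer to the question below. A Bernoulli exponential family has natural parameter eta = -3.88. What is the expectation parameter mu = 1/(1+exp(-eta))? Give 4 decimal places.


Dual coordinate (expectation parameter) for Bernoulli:
mu = 1/(1+exp(-eta)).
eta = -3.88.
exp(-eta) = exp(3.88) = 48.424215.
mu = 1/(1+48.424215) = 0.0202

0.0202


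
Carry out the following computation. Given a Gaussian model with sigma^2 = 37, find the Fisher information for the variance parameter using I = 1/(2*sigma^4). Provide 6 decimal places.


Fisher information for variance: I(sigma^2) = 1/(2*sigma^4).
sigma^2 = 37, so sigma^4 = 1369.
I = 1/(2*1369) = 1/2738 = 0.000365

0.000365


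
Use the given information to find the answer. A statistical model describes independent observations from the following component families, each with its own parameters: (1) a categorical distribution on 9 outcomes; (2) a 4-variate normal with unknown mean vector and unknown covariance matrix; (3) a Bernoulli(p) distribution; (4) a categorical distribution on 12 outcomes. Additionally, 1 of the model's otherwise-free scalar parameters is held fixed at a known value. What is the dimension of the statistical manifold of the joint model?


The dimension of a statistical manifold equals the number of free
(independent) real parameters of the model. For a product of independent
blocks the parameter counts add.
- categorical on 9 outcomes (probabilities sum to 1): 9-1 = 8.
- 4-variate normal: 4 (mean) + 4*5/2 = 10 (symmetric covariance) = 14.
- Bernoulli (p): 1.
- categorical on 12 outcomes (probabilities sum to 1): 12-1 = 11.
Total = 8 + 14 + 1 + 11 = 34.
1 parameter(s) fixed at known values: 34 - 1 = 33.
Dimension = 33

33


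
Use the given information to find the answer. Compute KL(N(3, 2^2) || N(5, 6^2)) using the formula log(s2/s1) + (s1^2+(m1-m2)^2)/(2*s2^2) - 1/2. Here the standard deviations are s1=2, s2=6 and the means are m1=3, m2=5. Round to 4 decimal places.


KL divergence between normal distributions:
KL = log(s2/s1) + (s1^2 + (m1-m2)^2)/(2*s2^2) - 1/2.
log(6/2) = 1.098612.
(2^2 + (3-5)^2)/(2*6^2) = (4 + 4)/72 = 0.111111.
KL = 1.098612 + 0.111111 - 0.5 = 0.7097

0.7097


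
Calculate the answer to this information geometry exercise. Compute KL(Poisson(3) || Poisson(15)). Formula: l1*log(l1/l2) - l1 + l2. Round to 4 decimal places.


KL divergence for Poisson:
KL = l1*log(l1/l2) - l1 + l2.
l1 = 3, l2 = 15.
log(3/15) = -1.609438.
l1*log(l1/l2) = 3 * -1.609438 = -4.828314.
KL = -4.828314 - 3 + 15 = 7.1717

7.1717


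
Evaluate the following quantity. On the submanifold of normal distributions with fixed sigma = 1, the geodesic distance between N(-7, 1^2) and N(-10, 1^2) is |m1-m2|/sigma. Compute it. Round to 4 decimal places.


On the fixed-variance normal subfamily, geodesic distance = |m1-m2|/sigma.
|-7 - -10| = 3.
sigma = 1.
d = 3/1 = 3.0000

3.0000


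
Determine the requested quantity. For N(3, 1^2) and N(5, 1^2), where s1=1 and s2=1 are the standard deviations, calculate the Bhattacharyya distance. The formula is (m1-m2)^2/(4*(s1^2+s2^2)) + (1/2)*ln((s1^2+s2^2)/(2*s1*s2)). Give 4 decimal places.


Bhattacharyya distance between two Gaussians:
DB = (m1-m2)^2/(4*(s1^2+s2^2)) + (1/2)*ln((s1^2+s2^2)/(2*s1*s2)).
(m1-m2)^2 = (-2)^2 = 4.
s1^2+s2^2 = 1 + 1 = 2.
term1 = 4/8 = 0.5.
term2 = 0.5*ln(2/2.0) = 0.0.
DB = 0.5 + 0.0 = 0.5000

0.5000


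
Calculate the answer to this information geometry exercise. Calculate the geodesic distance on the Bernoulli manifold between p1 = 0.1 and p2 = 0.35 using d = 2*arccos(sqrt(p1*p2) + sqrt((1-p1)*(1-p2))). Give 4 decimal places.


Geodesic distance on Bernoulli manifold:
d(p1,p2) = 2*arccos(sqrt(p1*p2) + sqrt((1-p1)*(1-p2))).
sqrt(p1*p2) = sqrt(0.1*0.35) = 0.187083.
sqrt((1-p1)*(1-p2)) = sqrt(0.9*0.65) = 0.764853.
arg = 0.187083 + 0.764853 = 0.951936.
d = 2*arccos(0.951936) = 0.6226

0.6226


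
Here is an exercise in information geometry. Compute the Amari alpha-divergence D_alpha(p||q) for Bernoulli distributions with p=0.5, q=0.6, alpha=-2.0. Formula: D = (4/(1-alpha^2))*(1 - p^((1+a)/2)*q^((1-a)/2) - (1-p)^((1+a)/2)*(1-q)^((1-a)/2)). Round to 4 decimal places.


Amari alpha-divergence:
D = (4/(1-alpha^2))*(1 - p^((1+a)/2)*q^((1-a)/2) - (1-p)^((1+a)/2)*(1-q)^((1-a)/2)).
alpha = -2.0, p = 0.5, q = 0.6.
e1 = (1+alpha)/2 = -0.5, e2 = (1-alpha)/2 = 1.5.
t1 = p^e1 * q^e2 = 0.5^-0.5 * 0.6^1.5 = 0.657267.
t2 = (1-p)^e1 * (1-q)^e2 = 0.5^-0.5 * 0.4^1.5 = 0.357771.
4/(1-alpha^2) = -1.333333.
D = -1.333333*(1 - 0.657267 - 0.357771) = 0.0201

0.0201


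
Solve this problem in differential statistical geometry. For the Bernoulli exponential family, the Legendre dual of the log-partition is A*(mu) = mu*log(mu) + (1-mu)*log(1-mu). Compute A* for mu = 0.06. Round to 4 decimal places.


Legendre transform for Bernoulli:
A*(mu) = mu*log(mu) + (1-mu)*log(1-mu).
mu = 0.06, 1-mu = 0.94.
mu*log(mu) = 0.06*log(0.06) = -0.168805.
(1-mu)*log(1-mu) = 0.94*log(0.94) = -0.058163.
A* = -0.168805 + -0.058163 = -0.2270

-0.2270


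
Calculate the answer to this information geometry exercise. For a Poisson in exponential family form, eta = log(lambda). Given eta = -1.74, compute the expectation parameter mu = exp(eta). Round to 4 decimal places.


Expectation parameter for Poisson exponential family:
mu = exp(eta).
eta = -1.74.
mu = exp(-1.74) = 0.1755

0.1755


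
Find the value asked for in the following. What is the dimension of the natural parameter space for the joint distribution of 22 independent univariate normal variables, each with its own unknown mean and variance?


Exponential family dimension calculation:
Each univariate normal has two natural parameters (mu/sigma^2 and -1/(2 sigma^2)).
With 22 independent components, dim = 2 * 22 = 44.

44


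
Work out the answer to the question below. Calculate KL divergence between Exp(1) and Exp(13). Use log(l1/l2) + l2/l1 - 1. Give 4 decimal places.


KL divergence for exponential family:
KL = log(l1/l2) + l2/l1 - 1.
log(1/13) = -2.564949.
13/1 = 13.0.
KL = -2.564949 + 13.0 - 1 = 9.4351

9.4351


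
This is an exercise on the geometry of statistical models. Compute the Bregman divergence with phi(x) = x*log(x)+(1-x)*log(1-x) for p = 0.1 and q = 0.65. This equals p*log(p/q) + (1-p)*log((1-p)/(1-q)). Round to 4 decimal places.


Bregman divergence with negative entropy generator:
D = p*log(p/q) + (1-p)*log((1-p)/(1-q)).
p = 0.1, q = 0.65.
p*log(p/q) = 0.1*log(0.1/0.65) = -0.18718.
(1-p)*log((1-p)/(1-q)) = 0.9*log(0.9/0.35) = 0.850015.
D = -0.18718 + 0.850015 = 0.6628

0.6628


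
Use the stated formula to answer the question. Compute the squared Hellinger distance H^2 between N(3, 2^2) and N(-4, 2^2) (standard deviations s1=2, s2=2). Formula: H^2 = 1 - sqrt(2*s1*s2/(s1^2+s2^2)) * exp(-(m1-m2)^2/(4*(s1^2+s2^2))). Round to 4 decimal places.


Squared Hellinger distance for Gaussians:
H^2 = 1 - sqrt(2*s1*s2/(s1^2+s2^2)) * exp(-(m1-m2)^2/(4*(s1^2+s2^2))).
s1^2 = 4, s2^2 = 4, s1^2+s2^2 = 8.
sqrt(2*2*2/(8)) = 1.0.
(m1-m2)^2 = (7)^2 = 49.
exp(-49/(4*8)) = exp(-1.53125) = 0.216265.
H^2 = 1 - 1.0*0.216265 = 0.7837

0.7837


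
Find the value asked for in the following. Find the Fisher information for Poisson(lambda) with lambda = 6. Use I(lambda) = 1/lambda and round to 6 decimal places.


Fisher information for Poisson: I(lambda) = 1/lambda.
lambda = 6.
I(lambda) = 1/6 = 0.166667

0.166667


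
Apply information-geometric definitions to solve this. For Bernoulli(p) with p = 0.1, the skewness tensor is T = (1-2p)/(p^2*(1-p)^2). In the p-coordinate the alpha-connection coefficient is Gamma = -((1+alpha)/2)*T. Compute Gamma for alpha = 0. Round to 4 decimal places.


Skewness (Amari-Chentsov) tensor: T = (1-2p)/(p^2*(1-p)^2).
p = 0.1, 1-2p = 0.8, p^2 = 0.01, (1-p)^2 = 0.81.
T = 0.8/(0.01 * 0.81) = 98.765432.
In the p-coordinate, Gamma^(alpha) = Gamma^(0) - (alpha/2)*T with Gamma^(0) = (1/2)*g'(p) = -T/2,
so Gamma^(alpha) = -((1+alpha)/2)*T.
alpha = 0, -(1+alpha)/2 = -0.5.
Gamma = -0.5 * 98.765432 = -49.3827

-49.3827


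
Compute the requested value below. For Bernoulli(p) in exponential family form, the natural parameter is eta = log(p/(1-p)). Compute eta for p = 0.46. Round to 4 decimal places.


Natural parameter for Bernoulli: eta = log(p/(1-p)).
p = 0.46, 1-p = 0.54.
p/(1-p) = 0.851852.
eta = log(0.851852) = -0.1603

-0.1603


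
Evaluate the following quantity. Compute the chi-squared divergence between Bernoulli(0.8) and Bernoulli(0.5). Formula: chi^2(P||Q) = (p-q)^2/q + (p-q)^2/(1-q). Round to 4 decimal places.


Chi-squared divergence between Bernoulli distributions:
chi^2 = (p-q)^2/q + (p-q)^2/(1-q).
p = 0.8, q = 0.5, p-q = 0.3.
(p-q)^2 = 0.09.
term1 = 0.09/0.5 = 0.18.
term2 = 0.09/0.5 = 0.18.
chi^2 = 0.18 + 0.18 = 0.3600

0.3600


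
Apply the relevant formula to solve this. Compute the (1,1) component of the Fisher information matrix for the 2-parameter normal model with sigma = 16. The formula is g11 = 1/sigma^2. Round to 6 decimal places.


For the 2-parameter normal family, the Fisher metric has:
  g11 = 1/sigma^2, g22 = 2/sigma^2.
sigma = 16, sigma^2 = 256.
g11 = 0.003906

0.003906


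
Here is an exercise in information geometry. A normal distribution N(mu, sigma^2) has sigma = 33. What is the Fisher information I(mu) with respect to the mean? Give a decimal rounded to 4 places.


The Fisher information for the mean of a normal distribution is I(mu) = 1/sigma^2.
sigma = 33, so sigma^2 = 1089.
I(mu) = 1/1089 = 0.0009

0.0009


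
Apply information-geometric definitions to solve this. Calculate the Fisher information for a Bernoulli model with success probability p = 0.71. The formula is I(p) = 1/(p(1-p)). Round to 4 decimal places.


For Bernoulli(p), Fisher information is I(p) = 1/(p*(1-p)).
p = 0.71, 1-p = 0.29.
p*(1-p) = 0.2059.
I(p) = 1/0.2059 = 4.8567

4.8567


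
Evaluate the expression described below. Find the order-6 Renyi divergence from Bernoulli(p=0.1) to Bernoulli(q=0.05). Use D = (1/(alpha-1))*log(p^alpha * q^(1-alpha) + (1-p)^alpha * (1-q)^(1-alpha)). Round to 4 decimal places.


Renyi divergence of order alpha between Bernoulli distributions:
D = (1/(alpha-1))*log(p^alpha * q^(1-alpha) + (1-p)^alpha * (1-q)^(1-alpha)).
alpha = 6, p = 0.1, q = 0.05.
p^alpha * q^(1-alpha) = 0.1^6 * 0.05^-5 = 3.2.
(1-p)^alpha * (1-q)^(1-alpha) = 0.9^6 * 0.95^-5 = 0.686811.
sum = 3.2 + 0.686811 = 3.886811.
D = (1/5)*log(3.886811) = 0.2715

0.2715


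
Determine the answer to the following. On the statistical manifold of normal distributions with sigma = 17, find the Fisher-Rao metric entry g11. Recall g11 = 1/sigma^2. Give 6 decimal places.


For the 2-parameter normal family, the Fisher metric has:
  g11 = 1/sigma^2, g22 = 2/sigma^2.
sigma = 17, sigma^2 = 289.
g11 = 0.003460

0.003460


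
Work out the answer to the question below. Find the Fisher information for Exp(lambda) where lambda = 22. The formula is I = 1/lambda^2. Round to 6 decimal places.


Fisher information for exponential: I(lambda) = 1/lambda^2.
lambda = 22, lambda^2 = 484.
I = 1/484 = 0.002066

0.002066


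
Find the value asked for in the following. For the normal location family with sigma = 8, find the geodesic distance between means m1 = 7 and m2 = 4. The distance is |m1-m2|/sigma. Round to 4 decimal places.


On the fixed-variance normal subfamily, geodesic distance = |m1-m2|/sigma.
|7 - 4| = 3.
sigma = 8.
d = 3/8 = 0.3750

0.3750


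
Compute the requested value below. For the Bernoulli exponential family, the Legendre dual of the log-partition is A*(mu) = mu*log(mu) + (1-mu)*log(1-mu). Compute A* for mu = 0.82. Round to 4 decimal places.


Legendre transform for Bernoulli:
A*(mu) = mu*log(mu) + (1-mu)*log(1-mu).
mu = 0.82, 1-mu = 0.18.
mu*log(mu) = 0.82*log(0.82) = -0.16273.
(1-mu)*log(1-mu) = 0.18*log(0.18) = -0.308664.
A* = -0.16273 + -0.308664 = -0.4714

-0.4714


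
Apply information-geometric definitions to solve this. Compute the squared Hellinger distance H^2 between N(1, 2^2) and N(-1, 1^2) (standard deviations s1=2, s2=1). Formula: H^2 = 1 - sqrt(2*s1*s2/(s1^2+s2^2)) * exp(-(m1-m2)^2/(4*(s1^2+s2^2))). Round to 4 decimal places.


Squared Hellinger distance for Gaussians:
H^2 = 1 - sqrt(2*s1*s2/(s1^2+s2^2)) * exp(-(m1-m2)^2/(4*(s1^2+s2^2))).
s1^2 = 4, s2^2 = 1, s1^2+s2^2 = 5.
sqrt(2*2*1/(5)) = 0.894427.
(m1-m2)^2 = (2)^2 = 4.
exp(-4/(4*5)) = exp(-0.2) = 0.818731.
H^2 = 1 - 0.894427*0.818731 = 0.2677

0.2677


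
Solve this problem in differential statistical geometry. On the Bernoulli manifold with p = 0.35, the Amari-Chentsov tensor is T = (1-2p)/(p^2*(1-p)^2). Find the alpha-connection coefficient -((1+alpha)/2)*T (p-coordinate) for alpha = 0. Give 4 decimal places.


Skewness (Amari-Chentsov) tensor: T = (1-2p)/(p^2*(1-p)^2).
p = 0.35, 1-2p = 0.3, p^2 = 0.1225, (1-p)^2 = 0.4225.
T = 0.3/(0.1225 * 0.4225) = 5.796401.
In the p-coordinate, Gamma^(alpha) = Gamma^(0) - (alpha/2)*T with Gamma^(0) = (1/2)*g'(p) = -T/2,
so Gamma^(alpha) = -((1+alpha)/2)*T.
alpha = 0, -(1+alpha)/2 = -0.5.
Gamma = -0.5 * 5.796401 = -2.8982

-2.8982


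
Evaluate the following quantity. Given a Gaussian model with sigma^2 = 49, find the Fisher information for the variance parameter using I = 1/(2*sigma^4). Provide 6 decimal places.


Fisher information for variance: I(sigma^2) = 1/(2*sigma^4).
sigma^2 = 49, so sigma^4 = 2401.
I = 1/(2*2401) = 1/4802 = 0.000208

0.000208


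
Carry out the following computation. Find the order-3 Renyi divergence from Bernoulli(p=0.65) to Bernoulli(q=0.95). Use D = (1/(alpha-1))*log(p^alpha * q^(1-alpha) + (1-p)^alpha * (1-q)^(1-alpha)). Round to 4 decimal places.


Renyi divergence of order alpha between Bernoulli distributions:
D = (1/(alpha-1))*log(p^alpha * q^(1-alpha) + (1-p)^alpha * (1-q)^(1-alpha)).
alpha = 3, p = 0.65, q = 0.95.
p^alpha * q^(1-alpha) = 0.65^3 * 0.95^-2 = 0.304294.
(1-p)^alpha * (1-q)^(1-alpha) = 0.35^3 * 0.05^-2 = 17.15.
sum = 0.304294 + 17.15 = 17.454294.
D = (1/2)*log(17.454294) = 1.4298

1.4298


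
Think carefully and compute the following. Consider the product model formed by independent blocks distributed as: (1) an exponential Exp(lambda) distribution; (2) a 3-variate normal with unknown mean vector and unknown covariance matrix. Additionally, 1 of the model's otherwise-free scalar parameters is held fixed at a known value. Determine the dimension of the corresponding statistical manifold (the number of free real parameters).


The dimension of a statistical manifold equals the number of free
(independent) real parameters of the model. For a product of independent
blocks the parameter counts add.
- exponential (lambda): 1.
- 3-variate normal: 3 (mean) + 3*4/2 = 6 (symmetric covariance) = 9.
Total = 1 + 9 = 10.
1 parameter(s) fixed at known values: 10 - 1 = 9.
Dimension = 9

9


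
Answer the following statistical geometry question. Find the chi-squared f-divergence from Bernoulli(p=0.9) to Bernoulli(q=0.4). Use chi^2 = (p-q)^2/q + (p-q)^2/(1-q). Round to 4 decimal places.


Chi-squared divergence between Bernoulli distributions:
chi^2 = (p-q)^2/q + (p-q)^2/(1-q).
p = 0.9, q = 0.4, p-q = 0.5.
(p-q)^2 = 0.25.
term1 = 0.25/0.4 = 0.625.
term2 = 0.25/0.6 = 0.416667.
chi^2 = 0.625 + 0.416667 = 1.0417

1.0417


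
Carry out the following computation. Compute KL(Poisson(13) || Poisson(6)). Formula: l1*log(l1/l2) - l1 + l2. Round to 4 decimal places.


KL divergence for Poisson:
KL = l1*log(l1/l2) - l1 + l2.
l1 = 13, l2 = 6.
log(13/6) = 0.77319.
l1*log(l1/l2) = 13 * 0.77319 = 10.051469.
KL = 10.051469 - 13 + 6 = 3.0515

3.0515


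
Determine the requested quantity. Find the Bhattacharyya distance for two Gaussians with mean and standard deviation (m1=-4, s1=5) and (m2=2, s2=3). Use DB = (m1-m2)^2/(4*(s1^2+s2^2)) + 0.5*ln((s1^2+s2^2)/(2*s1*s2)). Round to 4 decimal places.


Bhattacharyya distance between two Gaussians:
DB = (m1-m2)^2/(4*(s1^2+s2^2)) + (1/2)*ln((s1^2+s2^2)/(2*s1*s2)).
(m1-m2)^2 = (-6)^2 = 36.
s1^2+s2^2 = 25 + 9 = 34.
term1 = 36/136 = 0.264706.
term2 = 0.5*ln(34/30.0) = 0.062582.
DB = 0.264706 + 0.062582 = 0.3273

0.3273


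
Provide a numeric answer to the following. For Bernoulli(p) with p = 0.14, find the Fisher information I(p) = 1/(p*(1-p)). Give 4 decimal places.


For Bernoulli(p), Fisher information is I(p) = 1/(p*(1-p)).
p = 0.14, 1-p = 0.86.
p*(1-p) = 0.1204.
I(p) = 1/0.1204 = 8.3056

8.3056


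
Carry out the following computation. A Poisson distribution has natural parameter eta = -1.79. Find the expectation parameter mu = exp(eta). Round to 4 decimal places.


Expectation parameter for Poisson exponential family:
mu = exp(eta).
eta = -1.79.
mu = exp(-1.79) = 0.1670

0.1670


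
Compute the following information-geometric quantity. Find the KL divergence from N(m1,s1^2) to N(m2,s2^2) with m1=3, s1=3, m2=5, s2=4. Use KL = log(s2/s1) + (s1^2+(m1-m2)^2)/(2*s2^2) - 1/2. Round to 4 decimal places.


KL divergence between normal distributions:
KL = log(s2/s1) + (s1^2 + (m1-m2)^2)/(2*s2^2) - 1/2.
log(4/3) = 0.287682.
(3^2 + (3-5)^2)/(2*4^2) = (9 + 4)/32 = 0.40625.
KL = 0.287682 + 0.40625 - 0.5 = 0.1939

0.1939


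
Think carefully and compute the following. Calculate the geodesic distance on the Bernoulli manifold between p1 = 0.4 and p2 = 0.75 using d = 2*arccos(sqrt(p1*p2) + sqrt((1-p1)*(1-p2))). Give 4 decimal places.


Geodesic distance on Bernoulli manifold:
d(p1,p2) = 2*arccos(sqrt(p1*p2) + sqrt((1-p1)*(1-p2))).
sqrt(p1*p2) = sqrt(0.4*0.75) = 0.547723.
sqrt((1-p1)*(1-p2)) = sqrt(0.6*0.25) = 0.387298.
arg = 0.547723 + 0.387298 = 0.935021.
d = 2*arccos(0.935021) = 0.7250

0.7250


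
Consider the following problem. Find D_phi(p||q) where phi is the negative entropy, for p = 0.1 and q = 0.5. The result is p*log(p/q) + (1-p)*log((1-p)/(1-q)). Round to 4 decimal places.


Bregman divergence with negative entropy generator:
D = p*log(p/q) + (1-p)*log((1-p)/(1-q)).
p = 0.1, q = 0.5.
p*log(p/q) = 0.1*log(0.1/0.5) = -0.160944.
(1-p)*log((1-p)/(1-q)) = 0.9*log(0.9/0.5) = 0.529008.
D = -0.160944 + 0.529008 = 0.3681

0.3681


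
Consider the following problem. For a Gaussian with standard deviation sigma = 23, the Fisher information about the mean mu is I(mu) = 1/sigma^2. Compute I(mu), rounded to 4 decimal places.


The Fisher information for the mean of a normal distribution is I(mu) = 1/sigma^2.
sigma = 23, so sigma^2 = 529.
I(mu) = 1/529 = 0.0019

0.0019


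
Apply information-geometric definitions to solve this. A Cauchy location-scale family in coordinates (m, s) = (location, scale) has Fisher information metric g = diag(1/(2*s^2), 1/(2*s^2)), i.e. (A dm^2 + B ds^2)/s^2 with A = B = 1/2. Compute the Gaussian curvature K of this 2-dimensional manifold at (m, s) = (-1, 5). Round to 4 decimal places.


The metric has the form g = (A dm^2 + B ds^2)/s^2 with A = 1/2, B = 1/2.
Substitute u = sqrt(A/B)*m: g = B*(du^2 + ds^2)/s^2, i.e. B times the
Poincare upper half-plane metric, which has constant Gaussian curvature -1.
Scaling a 2D metric by a constant c divides the Gaussian curvature by c,
so K = -1/B = -1/(1/2) = -2.0000 everywhere (the point (m, s) = (-1, 5) is irrelevant:
the curvature is constant).
The requested Gaussian curvature is K = -2.0000.

-2.0000
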